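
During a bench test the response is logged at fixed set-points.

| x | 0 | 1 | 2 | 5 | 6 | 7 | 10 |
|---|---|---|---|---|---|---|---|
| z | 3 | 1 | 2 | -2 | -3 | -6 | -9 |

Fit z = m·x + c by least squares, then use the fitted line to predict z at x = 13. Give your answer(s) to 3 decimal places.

Entries of AᵀA: Σx·x = 215, Σx = 31, Σ1 = 7.
Moment sums: Σx·z = -155, Σz = -14.
So AᵀA·[m, c]ᵀ = Aᵀz: [[215, 31]; [31, 7]]·[m, c]ᵀ = [-155, -14]ᵀ.
Determinant 215·7 − 31² = 544.
m = ((-155)·7 − 31·(-14))/544 = -651/544; c = (215·(-14) − 31·(-155))/544 = 1795/544.
At x = 13: ẑ = (-651/544)·(13) + (1795/544)·(1) = -1667/136.

ẑ = -12.257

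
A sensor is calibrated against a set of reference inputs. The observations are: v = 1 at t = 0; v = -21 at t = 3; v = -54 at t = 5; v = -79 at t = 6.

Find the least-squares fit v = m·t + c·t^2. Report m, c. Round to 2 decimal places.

m = -0.57, c = -2.09

From the data, Σt·t = 70, Σt·t^2 = 368, Σt^2·t^2 = 2002.
And Σt·v = -807, Σt^2·v = -4383.
Normal equations: [[70, 368]; [368, 2002]]·[m, c]ᵀ = [-807, -4383]ᵀ.
det = 70·2002 − 368² = 4716.
m = ((-807)·2002 − 368·(-4383))/4716 = -445/786; c = (70·(-4383) − 368·(-807))/4716 = -1639/786.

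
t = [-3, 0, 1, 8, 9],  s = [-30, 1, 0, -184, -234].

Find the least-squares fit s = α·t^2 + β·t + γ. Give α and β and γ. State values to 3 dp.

α = -3.053, β = 1.296, γ = 1.347

AᵀA·[α, β, γ]ᵀ = Aᵀs reads: 10739·α + 1215·β + 155·γ = -31000;  1215·α + 155·β + 15·γ = -3488;  155·α + 15·β + 5·γ = -447.
(Σt^2·t^2 = 10739, Σt^2·t = 1215, Σt^2 = 155, Σt·t = 155, Σt = 15, Σ1 = 5, Σt^2·s = -31000, Σt·s = -3488, Σs = -447.)
Row-reducing yields α = -6887/2256, β = 4873/3760, γ = 3799/2820.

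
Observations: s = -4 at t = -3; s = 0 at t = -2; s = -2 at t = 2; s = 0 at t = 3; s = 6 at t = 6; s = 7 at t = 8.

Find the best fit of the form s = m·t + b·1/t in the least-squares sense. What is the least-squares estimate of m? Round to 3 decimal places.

m = 1.047

Compute the Gram sums: Σt·t = 126, Σt·1/t = 6, Σ1/t·1/t = 49/64.
For Xᵀs: Σt·s = 100, Σ1/t·s = 53/24.
Normal equations: [[126, 6]; [6, 49/64]]·[m, b]ᵀ = [100, 53/24]ᵀ.
det = 126·(49/64) − 6² = 1935/32.
m = (100·(49/64) − 6·(53/24))/(1935/32) = 2026/1935; b = (126·(53/24) − 6·100)/(1935/32) = -1144/215.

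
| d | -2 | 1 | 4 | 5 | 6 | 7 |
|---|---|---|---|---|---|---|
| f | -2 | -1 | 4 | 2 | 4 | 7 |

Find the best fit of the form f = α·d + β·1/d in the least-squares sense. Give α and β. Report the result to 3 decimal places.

α = 0.844, β = -1.426

Compute the Gram sums: Σd·d = 131, Σd·1/d = 6, Σ1/d·1/d = 247081/176400.
And Σd·f = 102, Σ1/d·f = 46/15.
XᵀX·[α, β]ᵀ = Xᵀf becomes [[131, 6]; [6, 247081/176400]]·[α, β]ᵀ = [102, 46/15]ᵀ.
Determinant 131·(247081/176400) − 6² = 26017211/176400.
α = (102·(247081/176400) − 6·(46/15))/(26017211/176400) = 21956502/26017211; β = (131·(46/15) − 6·102)/(26017211/176400) = -37091040/26017211.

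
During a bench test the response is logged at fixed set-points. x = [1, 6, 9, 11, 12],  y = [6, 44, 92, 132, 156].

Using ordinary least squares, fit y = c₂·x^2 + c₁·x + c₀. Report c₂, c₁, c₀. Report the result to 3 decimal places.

c₂ = 0.989, c₁ = 0.777, c₀ = 4.154

Entries of MᵀM: Σx^2·x^2 = 43235, Σx^2·x = 4005, Σx^2 = 383, Σx·x = 383, Σx = 39, Σ1 = 5.
Moment sums: Σx^2·y = 47478, Σx·y = 4422, Σy = 430.
Inverting the 3×3 Gram matrix, [c₂, c₁, c₀]ᵀ = [73694/74487, 19294/24829, 44206/10641]ᵀ.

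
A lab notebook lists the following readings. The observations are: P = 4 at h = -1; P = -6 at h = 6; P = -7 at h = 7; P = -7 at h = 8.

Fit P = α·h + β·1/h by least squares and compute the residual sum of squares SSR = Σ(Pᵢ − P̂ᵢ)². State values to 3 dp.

Entries of MᵀM: Σh·h = 150, Σh·1/h = 4, Σ1/h·1/h = 30025/28224.
For MᵀP: Σh·P = -145, Σ1/h·P = -55/8.
MᵀM·[α, β]ᵀ = MᵀP becomes [[150, 4]; [4, 30025/28224]]·[α, β]ᵀ = [-145, -55/8]ᵀ.
Determinant 150·(30025/28224) − 4² = 675361/4704.
α = ((-145)·(30025/28224) − 4·(-55/8))/(675361/4704) = -3577465/4052166; β = (150·(-55/8) − 4·(-145))/(675361/4704) = -2122680/675361.
Residuals: -104881/4052166, -120921/675361, -1503467/4052166, 923284/2026083; SSR = 1531925/4052166.

SSR = 0.378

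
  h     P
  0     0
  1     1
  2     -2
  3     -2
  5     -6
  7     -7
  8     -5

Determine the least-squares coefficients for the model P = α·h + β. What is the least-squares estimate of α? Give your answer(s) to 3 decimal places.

The normal system MᵀM·[α, β]ᵀ = MᵀP is [[152, 26]; [26, 7]]·[α, β]ᵀ = [-128, -21]ᵀ.
Δ = 152·7 − 26² = 388.
α = ((-128)·7 − 26·(-21))/388 = -175/194; β = (152·(-21) − 26·(-128))/388 = 34/97.

α = -0.902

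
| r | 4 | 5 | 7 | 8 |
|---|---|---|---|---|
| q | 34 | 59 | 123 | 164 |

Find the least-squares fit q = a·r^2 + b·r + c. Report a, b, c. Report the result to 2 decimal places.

Normal-equation sums: Σr^2·r^2 = 7378, Σr^2·r = 1044, Σr^2 = 154, Σr·r = 154, Σr = 24, Σ1 = 4.
And Σr^2·q = 18542, Σr·q = 2604, Σq = 380.
XᵀX·[a, b, c]ᵀ = Xᵀq becomes [[7378, 1044, 154]; [1044, 154, 24]; [154, 24, 4]]·[a, b, c]ᵀ = [18542, 2604, 380]ᵀ.
Inverting the 3×3 Gram matrix, [a, b, c]ᵀ = [8/3, 2/5, -151/15]ᵀ.

a = 2.67, b = 0.40, c = -10.07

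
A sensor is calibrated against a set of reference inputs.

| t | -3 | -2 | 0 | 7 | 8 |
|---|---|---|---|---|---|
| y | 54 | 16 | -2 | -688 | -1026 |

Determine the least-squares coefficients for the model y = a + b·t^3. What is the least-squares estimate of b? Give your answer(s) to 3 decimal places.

b = -2.003

Entries of XᵀX: Σ1 = 5, Σt^3 = 820, Σt^3·t^3 = 380586.
Right-hand side: Σy = -1646, Σt^3·y = -762882.
XᵀX·[a, b]ᵀ = Xᵀy becomes [[5, 820]; [820, 380586]]·[a, b]ᵀ = [-1646, -762882]ᵀ.
Δ = 5·380586 − 820² = 1230530.
a = ((-1646)·380586 − 820·(-762882))/1230530 = -440658/615265; b = (5·(-762882) − 820·(-1646))/1230530 = -246469/123053.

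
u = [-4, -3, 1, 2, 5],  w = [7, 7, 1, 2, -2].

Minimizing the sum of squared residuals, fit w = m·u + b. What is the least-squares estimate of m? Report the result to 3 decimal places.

m = -1.040

Setting ∂/∂m … = 0 gives: 55·m + 1·b = -54;  1·m + 5·b = 15.
Δ = 55·5 − 1² = 274.
m = ((-54)·5 − 1·15)/274 = -285/274; b = (55·15 − 1·(-54))/274 = 879/274.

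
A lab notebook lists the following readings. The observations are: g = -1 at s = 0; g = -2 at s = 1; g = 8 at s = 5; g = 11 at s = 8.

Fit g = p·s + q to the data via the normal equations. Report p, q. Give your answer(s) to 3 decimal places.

p = 1.707, q = -1.976

Compute the Gram sums: Σs·s = 90, Σs = 14, Σ1 = 4.
Right-hand side: Σs·g = 126, Σg = 16.
Normal equations: [[90, 14]; [14, 4]]·[p, q]ᵀ = [126, 16]ᵀ.
Eliminating q: 4·(row 1) − 14·(row 2) gives 164·p = 4·126 − 14·16 = 280, so p = 70/41.
Then q = (16 − 14·(70/41))/4 = -81/41.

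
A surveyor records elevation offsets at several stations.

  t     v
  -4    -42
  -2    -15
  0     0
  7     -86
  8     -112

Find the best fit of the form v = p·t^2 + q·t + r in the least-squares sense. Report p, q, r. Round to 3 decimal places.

p = -2.021, q = 2.204, r = -1.219

Sums needed: Σt^2·t^2 = 6769, Σt^2·t = 783, Σt^2 = 133, Σt·t = 133, Σt = 9, Σ1 = 5.
Right-hand side: Σt^2·v = -12114, Σt·v = -1300, Σv = -255.
So AᵀA·[p, q, r]ᵀ = Aᵀv: [[6769, 783, 133]; [783, 133, 9]; [133, 9, 5]]·[p, q, r]ᵀ = [-12114, -1300, -255]ᵀ.
Solving the 3×3 system (Gaussian elimination) gives p = -413733/204758, q = 451231/204758, r = -124788/102379.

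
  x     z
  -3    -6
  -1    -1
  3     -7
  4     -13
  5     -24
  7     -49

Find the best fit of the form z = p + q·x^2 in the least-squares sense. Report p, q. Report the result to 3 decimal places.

The normal system AᵀA·[p, q]ᵀ = Aᵀz is [[6, 109]; [109, 3445]]·[p, q]ᵀ = [-100, -3327]ᵀ.
Δ = 6·3445 − 109² = 8789.
p = ((-100)·3445 − 109·(-3327))/8789 = 18143/8789; q = (6·(-3327) − 109·(-100))/8789 = -9062/8789.

p = 2.064, q = -1.031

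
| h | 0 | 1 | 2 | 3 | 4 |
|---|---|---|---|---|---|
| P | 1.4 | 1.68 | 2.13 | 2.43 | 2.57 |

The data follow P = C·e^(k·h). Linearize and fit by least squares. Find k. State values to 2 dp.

With ln Pᵢ as the transformed response and hᵢ as the regressor:
AᵀA = [[30.0000, 10.0000]; [10.0000, 5]], rhs = [8.4703, 3.4432]ᵀ  (here Σh = 10.0000, Σ(h)² = 30.0000, Σln P = 3.4432, Σh·ln P = 8.4703).
Δ = 30.0000·5 − (10.0000)² = 50.0000; k = (8.4703·5 − 10.0000·3.4432)/50.0000 = 0.15840, ln C = (30.0000·3.4432 − 10.0000·8.4703)/50.0000 = 0.37184.

k = 0.16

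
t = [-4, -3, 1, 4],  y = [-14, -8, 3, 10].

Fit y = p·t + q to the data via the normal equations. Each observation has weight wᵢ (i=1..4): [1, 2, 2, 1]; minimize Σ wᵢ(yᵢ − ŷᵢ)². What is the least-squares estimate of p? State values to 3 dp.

p = 2.851

Compute the Gram sums: Σwᵢ·t·t = 52, Σwᵢ·t = -4, Σwᵢ·1 = 6.
Moment sums: Σwᵢ·t·y = 150, Σwᵢ·y = -14.
XᵀWX·[p, q]ᵀ = XᵀWy becomes [[52, -4]; [-4, 6]]·[p, q]ᵀ = [150, -14]ᵀ.
Δ = 52·6 − (-4)² = 296.
p = (150·6 − (-4)·(-14))/296 = 211/74; q = (52·(-14) − (-4)·150)/296 = -16/37.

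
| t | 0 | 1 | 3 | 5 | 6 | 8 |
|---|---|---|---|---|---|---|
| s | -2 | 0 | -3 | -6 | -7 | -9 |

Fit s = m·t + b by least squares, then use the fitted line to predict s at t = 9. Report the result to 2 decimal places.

ŝ = -9.96

Entries of MᵀM: Σt·t = 135, Σt = 23, Σ1 = 6.
And Σt·s = -153, Σs = -27.
MᵀM·[m, b]ᵀ = Mᵀs becomes [[135, 23]; [23, 6]]·[m, b]ᵀ = [-153, -27]ᵀ.
det = 135·6 − 23² = 281.
m = ((-153)·6 − 23·(-27))/281 = -297/281; b = (135·(-27) − 23·(-153))/281 = -126/281.
At t = 9: ŝ = (-297/281)·(9) + (-126/281)·(1) = -2799/281.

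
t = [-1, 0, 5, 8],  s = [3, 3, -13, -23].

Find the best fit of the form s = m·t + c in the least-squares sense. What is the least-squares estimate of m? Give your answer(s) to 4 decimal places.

m = -3.0000

Entries of XᵀX: Σt·t = 90, Σt = 12, Σ1 = 4.
And Σt·s = -252, Σs = -30.
XᵀX·[m, c]ᵀ = Xᵀs becomes [[90, 12]; [12, 4]]·[m, c]ᵀ = [-252, -30]ᵀ.
Δ = 90·4 − 12² = 216.
m = ((-252)·4 − 12·(-30))/216 = -3; c = (90·(-30) − 12·(-252))/216 = 3/2.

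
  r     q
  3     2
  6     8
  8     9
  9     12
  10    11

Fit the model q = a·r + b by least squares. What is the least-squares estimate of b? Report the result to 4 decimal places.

b = -1.3247

Normal-equation sums: Σr·r = 290, Σr = 36, Σ1 = 5.
And Σr·q = 344, Σq = 42.
Δ = 290·5 − 36² = 154.
a = (344·5 − 36·42)/154 = 104/77; b = (290·42 − 36·344)/154 = -102/77.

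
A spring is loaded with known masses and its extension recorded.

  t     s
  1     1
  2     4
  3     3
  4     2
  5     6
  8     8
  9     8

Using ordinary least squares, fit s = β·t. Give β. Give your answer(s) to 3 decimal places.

β = 0.960

With design matrix X, XᵀX = [[200]] and Xᵀs = [192]ᵀ.
β = 192/200 = 0.96.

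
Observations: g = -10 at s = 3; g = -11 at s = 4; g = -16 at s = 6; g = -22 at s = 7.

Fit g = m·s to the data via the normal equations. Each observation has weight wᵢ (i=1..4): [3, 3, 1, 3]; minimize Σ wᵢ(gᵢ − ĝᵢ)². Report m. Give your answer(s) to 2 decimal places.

From the data, Σwᵢ·s·s = 258.
And Σwᵢ·s·g = -780.
m = (-780)/258 = -3.02326.

m = -3.02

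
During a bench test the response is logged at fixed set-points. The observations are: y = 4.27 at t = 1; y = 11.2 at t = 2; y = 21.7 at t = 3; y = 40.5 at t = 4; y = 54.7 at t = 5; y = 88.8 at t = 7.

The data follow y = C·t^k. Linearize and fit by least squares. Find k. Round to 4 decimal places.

With ln yᵢ as the transformed response and ln tᵢ as the regressor:
XᵀX = [[9.9861, 6.7334]; [6.7334, 6]], rhs = [25.3573, 19.1344]ᵀ  (here Σln t = 6.7334, Σ(ln t)² = 9.9861, Σln y = 19.1344, Σln t·ln y = 25.3573).
Δ = 9.9861·6 − (6.7334)² = 14.5777; k = (25.3573·6 − 6.7334·19.1344)/14.5777 = 1.59862, ln C = (9.9861·19.1344 − 6.7334·25.3573)/14.5777 = 1.39504.

k = 1.5986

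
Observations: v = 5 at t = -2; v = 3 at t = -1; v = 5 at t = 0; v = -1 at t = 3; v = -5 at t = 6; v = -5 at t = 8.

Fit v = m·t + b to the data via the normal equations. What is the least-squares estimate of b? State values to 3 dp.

From the data, Σt·t = 114, Σt = 14, Σ1 = 6.
For Aᵀv: Σt·v = -86, Σv = 2.
Normal equations: [[114, 14]; [14, 6]]·[m, b]ᵀ = [-86, 2]ᵀ.
det = 114·6 − 14² = 488.
m = ((-86)·6 − 14·2)/488 = -68/61; b = (114·2 − 14·(-86))/488 = 179/61.

b = 2.934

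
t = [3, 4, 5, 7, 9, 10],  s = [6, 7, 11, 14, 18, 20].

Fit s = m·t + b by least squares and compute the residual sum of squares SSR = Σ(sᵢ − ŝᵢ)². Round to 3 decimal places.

The normal system XᵀX·[m, b]ᵀ = Xᵀs is [[280, 38]; [38, 6]]·[m, b]ᵀ = [561, 76]ᵀ.
Δ = 280·6 − 38² = 236.
m = (561·6 − 38·76)/236 = 239/118; b = (280·76 − 38·561)/236 = -19/118.
Residuals: 5/59, -111/118, 61/59, -1/59, -4/59, -11/118; SSR = 233/118.

SSR = 1.975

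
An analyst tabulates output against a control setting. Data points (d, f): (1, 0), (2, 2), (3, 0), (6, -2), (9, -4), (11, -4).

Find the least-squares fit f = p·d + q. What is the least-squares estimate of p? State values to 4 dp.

p = -0.5574

The normal equations are: 252·p + 32·q = -88;  32·p + 6·q = -8.
(Σd·d = 252, Σd = 32, Σ1 = 6, Σd·f = -88, Σf = -8.)
Determinant 252·6 − 32² = 488.
p = ((-88)·6 − 32·(-8))/488 = -34/61; q = (252·(-8) − 32·(-88))/488 = 100/61.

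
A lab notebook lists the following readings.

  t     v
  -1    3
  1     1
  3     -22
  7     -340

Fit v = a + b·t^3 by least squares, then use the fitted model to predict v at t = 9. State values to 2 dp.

v̂ = -725.59

Compute the Gram sums: Σ1 = 4, Σt^3 = 370, Σt^3·t^3 = 118380.
Moment sums: Σv = -358, Σt^3·v = -117216.
Normal equations: [[4, 370]; [370, 118380]]·[a, b]ᵀ = [-358, -117216]ᵀ.
Eliminating b: 118380·(row 1) − 370·(row 2) gives 336620·a = 118380·(-358) − 370·(-117216) = 989880, so a = 49494/16831.
Then b = ((-117216) − 370·(49494/16831))/118380 = -84101/84155.
At t = 9: v̂ = (49494/16831)·(1) + (-84101/84155)·(729) = -61062159/84155.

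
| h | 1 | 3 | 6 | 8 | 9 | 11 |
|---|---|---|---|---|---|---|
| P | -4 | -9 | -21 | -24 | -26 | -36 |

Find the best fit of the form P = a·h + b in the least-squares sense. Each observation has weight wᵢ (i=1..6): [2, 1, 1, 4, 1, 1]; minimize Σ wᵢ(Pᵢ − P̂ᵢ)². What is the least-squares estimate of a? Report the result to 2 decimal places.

a = -3.00

XᵀWX·[a, b]ᵀ = XᵀWP reads: 505·a + 63·b = -1559;  63·a + 10·b = -196.
(Σwᵢ·h·h = 505, Σwᵢ·h = 63, Σwᵢ·1 = 10, Σwᵢ·h·P = -1559, Σwᵢ·P = -196.)
Δ = 505·10 − 63² = 1081.
a = ((-1559)·10 − 63·(-196))/1081 = -3242/1081; b = (505·(-196) − 63·(-1559))/1081 = -763/1081.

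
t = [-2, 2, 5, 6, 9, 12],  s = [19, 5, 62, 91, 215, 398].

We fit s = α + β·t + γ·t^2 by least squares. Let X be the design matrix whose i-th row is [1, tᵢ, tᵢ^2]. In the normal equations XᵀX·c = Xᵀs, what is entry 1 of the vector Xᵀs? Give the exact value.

Entry 1 ↔ basis 1, so (Xᵀs)_{1} = Σᵢ sᵢ = (1)·(19) + (1)·(5) + (1)·(62) + (1)·(91) + (1)·(215) + (1)·(398) = 790.

790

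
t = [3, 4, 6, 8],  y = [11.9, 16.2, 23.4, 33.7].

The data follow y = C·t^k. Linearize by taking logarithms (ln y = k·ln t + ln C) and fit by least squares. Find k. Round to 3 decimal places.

Linearized form: ln y = k·ln t + ln C. From the 4 transformed points,
Σln t = 6.3561, Σ(ln t)² = 10.6632, Σln y = 11.9318, Σln t·ln y = 19.5450.
Normal system: [[10.6632, 6.3561]; [6.3561, 4]]·[k, ln C]ᵀ = [19.5450, 11.9318]ᵀ.
Δ = 10.6632·4 − (6.3561)² = 2.2529; k = (19.5450·4 − 6.3561·11.9318)/2.2529 = 1.03877, ln C = (10.6632·11.9318 − 6.3561·19.5450)/2.2529 = 1.33231.

k = 1.039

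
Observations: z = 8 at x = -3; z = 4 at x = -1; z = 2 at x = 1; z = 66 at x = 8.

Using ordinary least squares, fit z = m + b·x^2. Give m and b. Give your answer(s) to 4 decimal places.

m = 1.0522, b = 1.0105

Sums needed: Σ1 = 4, Σx^2 = 75, Σx^2·x^2 = 4179.
Moment sums: Σz = 80, Σx^2·z = 4302.
Eliminating b: 4179·(row 1) − 75·(row 2) gives 11091·m = 4179·80 − 75·4302 = 11670, so m = 3890/3697.
Then b = (4302 − 75·(3890/3697))/4179 = 3736/3697.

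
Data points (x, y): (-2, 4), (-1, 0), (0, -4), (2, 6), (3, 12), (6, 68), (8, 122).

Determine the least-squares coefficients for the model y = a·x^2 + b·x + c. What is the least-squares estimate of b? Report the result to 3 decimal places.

MᵀM·[a, b, c]ᵀ = Mᵀy reads: 5506·a + 754·b + 118·c = 10404;  754·a + 118·b + 16·c = 1424;  118·a + 16·b + 7·c = 208.
(Σx^2·x^2 = 5506, Σx^2·x = 754, Σx^2 = 118, Σx·x = 118, Σx = 16, Σ1 = 7, Σx^2·y = 10404, Σx·y = 1424, Σy = 208.)
Inverting the 3×3 Gram matrix, [a, b, c]ᵀ = [221/112, -29/336, -563/168]ᵀ.

b = -0.086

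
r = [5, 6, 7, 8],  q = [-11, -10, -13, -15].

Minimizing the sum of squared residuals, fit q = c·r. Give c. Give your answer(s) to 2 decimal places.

c = -1.87

MᵀM·[c]ᵀ = Mᵀq reads: 174·c = -326.
c = (-326)/174 = -1.87356.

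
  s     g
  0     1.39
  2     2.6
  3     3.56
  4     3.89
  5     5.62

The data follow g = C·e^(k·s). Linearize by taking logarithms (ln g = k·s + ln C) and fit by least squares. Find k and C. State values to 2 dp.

Linearized form: ln g = k·s + ln C. From the 5 transformed points,
Σs = 14.0000, Σ(s)² = 54.0000, Σln g = 5.6393, Σs·ln g = 19.7856.
Equations: 54.0000·k + 14.0000·ln C = 19.7856;  14.0000·k + 5·ln C = 5.6393.
Slope k = (n·Σs·ln g − Σs·Σln g)/(n·Σ(s)² − (Σs)²) = (5·19.7856 − 14.0000·5.6393)/74.0000 = 0.26997; ln C = (Σln g − k·Σs)/n = 0.37196, so C = exp(0.37196) = 1.45057.

k = 0.27, C = 1.45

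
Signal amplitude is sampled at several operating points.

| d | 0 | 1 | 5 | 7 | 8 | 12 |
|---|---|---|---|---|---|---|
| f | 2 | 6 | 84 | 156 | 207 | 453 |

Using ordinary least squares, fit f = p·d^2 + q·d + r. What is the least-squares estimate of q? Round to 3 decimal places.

AᵀA·[p, q, r]ᵀ = Aᵀf reads: 27859·p + 2709·q + 283·r = 88230;  2709·p + 283·q + 33·r = 8610;  283·p + 33·q + 6·r = 908.
(Σd^2·d^2 = 27859, Σd^2·d = 2709, Σd^2 = 283, Σd·d = 283, Σd = 33, Σ1 = 6, Σd^2·f = 88230, Σd·f = 8610, Σf = 908.)
Row-reducing yields p = 330698/108445, q = 21690/21689, r = 216946/108445.

q = 1.000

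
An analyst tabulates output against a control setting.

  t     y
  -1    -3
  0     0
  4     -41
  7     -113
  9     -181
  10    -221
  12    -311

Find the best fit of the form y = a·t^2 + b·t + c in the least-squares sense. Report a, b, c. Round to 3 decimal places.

a = -1.988, b = -1.989, c = -1.578

Entries of XᵀX: Σt^2·t^2 = 39955, Σt^2·t = 3863, Σt^2 = 391, Σt·t = 391, Σt = 41, Σ1 = 7.
Moment sums: Σt^2·y = -87741, Σt·y = -8523, Σy = -870.
Inverting the 3×3 Gram matrix, [a, b, c]ᵀ = [-200167/100674, -200219/100674, -11348/7191]ᵀ.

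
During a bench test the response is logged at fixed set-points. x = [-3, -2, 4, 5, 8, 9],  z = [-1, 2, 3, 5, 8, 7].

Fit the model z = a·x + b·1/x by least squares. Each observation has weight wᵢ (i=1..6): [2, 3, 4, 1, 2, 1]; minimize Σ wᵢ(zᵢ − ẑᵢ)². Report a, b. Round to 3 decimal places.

a = 1.076, b = -7.313

Compute the Gram sums: Σwᵢ·x·x = 328, Σwᵢ·x·1/x = 13, Σwᵢ·1/x·1/x = 84617/64800.
Right-hand side: Σwᵢ·x·z = 258, Σwᵢ·1/x·z = 40/9.
Eliminating b: (84617/64800)·(row 1) − 13·(row 2) gives (2100397/8100)·a = (84617/64800)·258 − 13·(40/9) = 3014531/10800, so a = 695661/646276.
Then b = ((40/9) − 13·(695661/646276))/(84617/64800) = -15359400/2100397.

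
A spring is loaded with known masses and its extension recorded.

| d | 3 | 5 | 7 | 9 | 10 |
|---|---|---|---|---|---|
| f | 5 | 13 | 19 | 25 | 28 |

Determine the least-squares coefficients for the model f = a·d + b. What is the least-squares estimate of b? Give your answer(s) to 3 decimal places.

b = -3.976

Setting ∂/∂a … = 0 gives: 264·a + 34·b = 718;  34·a + 5·b = 90.
Δ = 264·5 − 34² = 164.
a = (718·5 − 34·90)/164 = 265/82; b = (264·90 − 34·718)/164 = -163/41.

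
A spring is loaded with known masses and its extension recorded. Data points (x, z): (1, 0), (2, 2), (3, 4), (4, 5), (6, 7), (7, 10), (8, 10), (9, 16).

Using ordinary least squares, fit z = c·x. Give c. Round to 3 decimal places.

Forming MᵀM = [[260]] and Mᵀz = [372]ᵀ gives MᵀM·[c]ᵀ = Mᵀz.
Hence c = 372 / 260 ≈ 1.43077.

c = 1.431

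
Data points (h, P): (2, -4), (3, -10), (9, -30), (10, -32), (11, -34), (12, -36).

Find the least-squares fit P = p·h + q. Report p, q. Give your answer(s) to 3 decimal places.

Normal-equation sums: Σh·h = 459, Σh = 47, Σ1 = 6.
For XᵀP: Σh·P = -1434, ΣP = -146.
Eliminating q: 6·(row 1) − 47·(row 2) gives 545·p = 6·(-1434) − 47·(-146) = -1742, so p = -1742/545.
Then q = ((-146) − 47·(-1742/545))/6 = 384/545.

p = -3.196, q = 0.705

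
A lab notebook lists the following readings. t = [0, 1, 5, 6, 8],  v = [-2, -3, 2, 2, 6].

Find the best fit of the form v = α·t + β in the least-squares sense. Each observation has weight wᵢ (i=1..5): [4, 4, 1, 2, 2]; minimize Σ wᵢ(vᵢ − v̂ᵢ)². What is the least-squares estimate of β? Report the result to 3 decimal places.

β = -3.000

Compute the Gram sums: Σwᵢ·t·t = 229, Σwᵢ·t = 37, Σwᵢ·1 = 13.
And Σwᵢ·t·v = 118, Σwᵢ·v = -2.
So XᵀWX·[α, β]ᵀ = XᵀWv: [[229, 37]; [37, 13]]·[α, β]ᵀ = [118, -2]ᵀ.
det = 229·13 − 37² = 1608.
α = (118·13 − 37·(-2))/1608 = 1; β = (229·(-2) − 37·118)/1608 = -3.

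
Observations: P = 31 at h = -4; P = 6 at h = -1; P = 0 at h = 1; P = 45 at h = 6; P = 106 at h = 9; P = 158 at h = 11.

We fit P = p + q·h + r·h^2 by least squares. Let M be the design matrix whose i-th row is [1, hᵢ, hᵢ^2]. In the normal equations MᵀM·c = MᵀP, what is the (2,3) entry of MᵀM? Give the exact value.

Row 2 ↔ basis h, column 3 ↔ basis h^2, so (MᵀM)_{2,3} = Σᵢ (h)·(h^2) = (-4)·(16) + (-1)·(1) + (1)·(1) + (6)·(36) + (9)·(81) + (11)·(121) = 2212.

2212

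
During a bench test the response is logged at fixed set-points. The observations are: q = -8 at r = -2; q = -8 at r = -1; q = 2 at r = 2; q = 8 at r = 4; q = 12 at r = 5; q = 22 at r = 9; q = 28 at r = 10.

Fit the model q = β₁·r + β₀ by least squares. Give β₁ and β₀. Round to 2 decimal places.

β₁ = 3.01, β₀ = -3.61

The normal system MᵀM·[β₁, β₀]ᵀ = Mᵀq is [[231, 27]; [27, 7]]·[β₁, β₀]ᵀ = [598, 56]ᵀ.
Eliminating β₀: 7·(row 1) − 27·(row 2) gives 888·β₁ = 7·598 − 27·56 = 2674, so β₁ = 1337/444.
Then β₀ = (56 − 27·(1337/444))/7 = -535/148.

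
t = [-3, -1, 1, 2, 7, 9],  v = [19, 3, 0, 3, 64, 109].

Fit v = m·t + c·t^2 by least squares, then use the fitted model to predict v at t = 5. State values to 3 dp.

v̂ = 30.092

Entries of AᵀA: Σt·t = 145, Σt·t^2 = 1053, Σt^2·t^2 = 9061.
Moment sums: Σt·v = 1375, Σt^2·v = 12151.
Normal equations: [[145, 1053]; [1053, 9061]]·[m, c]ᵀ = [1375, 12151]ᵀ.
det = 145·9061 − 1053² = 205036.
m = (1375·9061 − 1053·12151)/205036 = -6464/3943; c = (145·12151 − 1053·1375)/205036 = 78505/51259.
At t = 5: v̂ = (-6464/3943)·(5) + (78505/51259)·(25) = 1542465/51259.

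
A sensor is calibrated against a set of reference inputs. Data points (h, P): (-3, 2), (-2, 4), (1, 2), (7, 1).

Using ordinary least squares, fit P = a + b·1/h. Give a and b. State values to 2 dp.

a = 2.32, b = -0.90

Entries of MᵀM: Σ1 = 4, Σ1/h = 13/42, Σ1/h·1/h = 2437/1764.
And ΣP = 9, Σ1/h·P = -11/21.
Normal equations: [[4, 13/42]; [13/42, 2437/1764]]·[a, b]ᵀ = [9, -11/21]ᵀ.
Eliminating b: (2437/1764)·(row 1) − (13/42)·(row 2) gives (3193/588)·a = (2437/1764)·9 − (13/42)·(-11/21) = 22219/1764, so a = 22219/9579.
Then b = ((-11/21) − (13/42)·(22219/9579))/(2437/1764) = -2870/3193.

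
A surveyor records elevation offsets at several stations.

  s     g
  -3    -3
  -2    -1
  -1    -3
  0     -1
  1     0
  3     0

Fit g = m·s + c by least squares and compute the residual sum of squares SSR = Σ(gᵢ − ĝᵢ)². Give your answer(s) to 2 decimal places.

SSR = 3.83

Normal-equation sums: Σs·s = 24, Σs = -2, Σ1 = 6.
For Mᵀg: Σs·g = 14, Σg = -8.
MᵀM·[m, c]ᵀ = Mᵀg becomes [[24, -2]; [-2, 6]]·[m, c]ᵀ = [14, -8]ᵀ.
Determinant 24·6 − (-2)² = 140.
m = (14·6 − (-2)·(-8))/140 = 17/35; c = (24·(-8) − (-2)·14)/140 = -41/35.
Residuals: -13/35, 8/7, -47/35, 6/35, 24/35, -2/7; SSR = 134/35.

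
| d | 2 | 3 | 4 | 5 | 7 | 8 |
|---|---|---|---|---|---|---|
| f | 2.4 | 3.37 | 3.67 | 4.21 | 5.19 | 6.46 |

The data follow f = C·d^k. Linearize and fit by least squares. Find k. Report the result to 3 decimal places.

Taking logs, ln f = k·ln d + ln C, so regress ln f on ln d.
AᵀA = [[14.3101, 8.8128]; [8.8128, 6]], rhs = [13.1414, 8.3404]ᵀ  (here Σln d = 8.8128, Σ(ln d)² = 14.3101, Σln f = 8.3404, Σln d·ln f = 13.1414).
Δ = 14.3101·6 − (8.8128)² = 8.1947; k = (13.1414·6 − 8.8128·8.3404)/8.1947 = 0.65232, ln C = (14.3101·8.3404 − 8.8128·13.1414)/8.1947 = 0.43193.

k = 0.652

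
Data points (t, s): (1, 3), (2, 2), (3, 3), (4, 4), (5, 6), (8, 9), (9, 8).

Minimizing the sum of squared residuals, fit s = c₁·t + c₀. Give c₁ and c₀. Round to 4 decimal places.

Setting ∂/∂c₁ … = 0 gives: 200·c₁ + 32·c₀ = 206;  32·c₁ + 7·c₀ = 35.
(Σt·t = 200, Σt = 32, Σ1 = 7, Σt·s = 206, Σs = 35.)
Determinant 200·7 − 32² = 376.
c₁ = (206·7 − 32·35)/376 = 161/188; c₀ = (200·35 − 32·206)/376 = 51/47.

c₁ = 0.8564, c₀ = 1.0851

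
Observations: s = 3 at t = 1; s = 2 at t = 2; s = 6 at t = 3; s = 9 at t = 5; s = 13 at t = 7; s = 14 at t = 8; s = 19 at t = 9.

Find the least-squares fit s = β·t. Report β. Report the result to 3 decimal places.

Normal-equation sums: Σt·t = 233.
For Xᵀs: Σt·s = 444.
β = 444/233 = 1.90558.

β = 1.906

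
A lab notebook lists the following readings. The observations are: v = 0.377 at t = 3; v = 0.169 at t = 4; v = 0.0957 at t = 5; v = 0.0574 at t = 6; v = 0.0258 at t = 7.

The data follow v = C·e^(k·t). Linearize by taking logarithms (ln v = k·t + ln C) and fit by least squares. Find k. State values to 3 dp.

Linearized form: ln v = k·t + ln C. From the 5 transformed points,
Σt = 25.0000, Σ(t)² = 135.0000, Σln v = -11.6150, Σt·ln v = -64.5186.
Normal system: [[135.0000, 25.0000]; [25.0000, 5]]·[k, ln C]ᵀ = [-64.5186, -11.6150]ᵀ.
Δ = 135.0000·5 − (25.0000)² = 50.0000; k = (-64.5186·5 − 25.0000·-11.6150)/50.0000 = -0.64436, ln C = (135.0000·-11.6150 − 25.0000·-64.5186)/50.0000 = 0.89880.

k = -0.644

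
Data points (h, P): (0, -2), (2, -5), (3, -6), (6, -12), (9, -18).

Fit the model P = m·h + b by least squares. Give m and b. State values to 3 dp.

m = -1.800, b = -1.400

Compute the Gram sums: Σh·h = 130, Σh = 20, Σ1 = 5.
And Σh·P = -262, ΣP = -43.
Determinant 130·5 − 20² = 250.
m = ((-262)·5 − 20·(-43))/250 = -9/5; b = (130·(-43) − 20·(-262))/250 = -7/5.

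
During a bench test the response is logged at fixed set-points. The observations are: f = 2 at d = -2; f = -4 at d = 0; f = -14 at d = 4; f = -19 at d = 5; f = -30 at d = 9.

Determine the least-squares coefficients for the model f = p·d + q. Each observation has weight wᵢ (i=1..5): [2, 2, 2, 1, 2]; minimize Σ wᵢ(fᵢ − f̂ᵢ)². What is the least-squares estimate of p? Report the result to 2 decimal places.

AᵀWA·[p, q]ᵀ = AᵀWf reads: 227·p + 27·q = -755;  27·p + 9·q = -111.
Determinant 227·9 − 27² = 1314.
p = ((-755)·9 − 27·(-111))/1314 = -211/73; q = (227·(-111) − 27·(-755))/1314 = -802/219.

p = -2.89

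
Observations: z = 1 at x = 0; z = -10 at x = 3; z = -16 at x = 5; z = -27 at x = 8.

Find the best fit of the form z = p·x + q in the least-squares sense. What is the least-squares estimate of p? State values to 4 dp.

p = -3.4706

From the data, Σx·x = 98, Σx = 16, Σ1 = 4.
Moment sums: Σx·z = -326, Σz = -52.
AᵀA·[p, q]ᵀ = Aᵀz becomes [[98, 16]; [16, 4]]·[p, q]ᵀ = [-326, -52]ᵀ.
Determinant 98·4 − 16² = 136.
p = ((-326)·4 − 16·(-52))/136 = -59/17; q = (98·(-52) − 16·(-326))/136 = 15/17.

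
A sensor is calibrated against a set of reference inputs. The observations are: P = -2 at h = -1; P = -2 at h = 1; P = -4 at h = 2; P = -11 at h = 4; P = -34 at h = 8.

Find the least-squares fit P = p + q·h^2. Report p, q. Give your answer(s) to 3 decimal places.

p = -1.911, q = -0.505

Normal-equation sums: Σ1 = 5, Σh^2 = 86, Σh^2·h^2 = 4370.
Moment sums: ΣP = -53, Σh^2·P = -2372.
AᵀA·[p, q]ᵀ = AᵀP becomes [[5, 86]; [86, 4370]]·[p, q]ᵀ = [-53, -2372]ᵀ.
Determinant 5·4370 − 86² = 14454.
p = ((-53)·4370 − 86·(-2372))/14454 = -4603/2409; q = (5·(-2372) − 86·(-53))/14454 = -1217/2409.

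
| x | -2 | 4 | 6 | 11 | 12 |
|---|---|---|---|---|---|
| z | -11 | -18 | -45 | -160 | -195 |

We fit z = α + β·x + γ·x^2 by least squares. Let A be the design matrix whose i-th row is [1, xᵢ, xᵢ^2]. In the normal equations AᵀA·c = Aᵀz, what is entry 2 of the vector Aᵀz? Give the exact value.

-4420

Entry 2 ↔ basis x, so (Aᵀz)_{2} = Σᵢ (x)·zᵢ = (-2)·(-11) + (4)·(-18) + (6)·(-45) + (11)·(-160) + (12)·(-195) = -4420.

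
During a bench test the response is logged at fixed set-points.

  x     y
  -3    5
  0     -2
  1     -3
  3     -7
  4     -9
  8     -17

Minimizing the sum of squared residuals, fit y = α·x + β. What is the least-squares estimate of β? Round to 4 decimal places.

With design matrix M, MᵀM = [[99, 13]; [13, 6]] and Mᵀy = [-211, -33]ᵀ.
Eliminating β: 6·(row 1) − 13·(row 2) gives 425·α = 6·(-211) − 13·(-33) = -837, so α = -837/425.
Then β = ((-33) − 13·(-837/425))/6 = -524/425.

β = -1.2329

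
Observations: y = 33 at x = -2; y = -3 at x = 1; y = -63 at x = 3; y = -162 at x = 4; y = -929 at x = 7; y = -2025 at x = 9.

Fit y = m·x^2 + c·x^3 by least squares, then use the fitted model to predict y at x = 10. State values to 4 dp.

Forming MᵀM = [[9316, 77092]; [77092, 653980]] and Mᵀy = [-212576, -1807208]ᵀ gives MᵀM·[m, c]ᵀ = Mᵀy.
Determinant 9316·653980 − 77092² = 149301216.
m = ((-212576)·653980 − 77092·(-1807208))/149301216 = 1044537/518407; c = (9316·(-1807208) − 77092·(-212576))/149301216 = -1555697/518407.
At x = 10: ŷ = (1044537/518407)·(100) + (-1555697/518407)·(1000) = -1451243300/518407.

ŷ = -2799.4284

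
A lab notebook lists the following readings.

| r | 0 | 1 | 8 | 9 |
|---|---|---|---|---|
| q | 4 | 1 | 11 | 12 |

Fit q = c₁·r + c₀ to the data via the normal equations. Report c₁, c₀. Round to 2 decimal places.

c₁ = 1.09, c₀ = 2.08

Sums needed: Σr·r = 146, Σr = 18, Σ1 = 4.
Moment sums: Σr·q = 197, Σq = 28.
Determinant 146·4 − 18² = 260.
c₁ = (197·4 − 18·28)/260 = 71/65; c₀ = (146·28 − 18·197)/260 = 271/130.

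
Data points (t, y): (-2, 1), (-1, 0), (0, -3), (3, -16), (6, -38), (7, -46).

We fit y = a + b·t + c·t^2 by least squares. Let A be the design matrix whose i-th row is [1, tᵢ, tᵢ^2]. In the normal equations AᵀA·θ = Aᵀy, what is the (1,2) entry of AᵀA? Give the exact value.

Row 1 ↔ basis 1, column 2 ↔ basis t, so (AᵀA)_{1,2} = Σᵢ t = (1)·(-2) + (1)·(-1) + (1)·(0) + (1)·(3) + (1)·(6) + (1)·(7) = 13.

13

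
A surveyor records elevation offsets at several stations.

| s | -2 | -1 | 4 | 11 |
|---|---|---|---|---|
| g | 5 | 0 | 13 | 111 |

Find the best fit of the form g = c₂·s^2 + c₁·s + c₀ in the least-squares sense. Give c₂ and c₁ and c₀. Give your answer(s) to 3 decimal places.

c₂ = 0.972, c₁ = -0.541, c₀ = -0.641

XᵀX·[c₂, c₁, c₀]ᵀ = Xᵀg reads: 14914·c₂ + 1386·c₁ + 142·c₀ = 13659;  1386·c₂ + 142·c₁ + 12·c₀ = 1263;  142·c₂ + 12·c₁ + 4·c₀ = 129.
(Σs^2·s^2 = 14914, Σs^2·s = 1386, Σs^2 = 142, Σs·s = 142, Σs = 12, Σ1 = 4, Σs^2·g = 13659, Σs·g = 1263, Σg = 129.)
Inverting the 3×3 Gram matrix, [c₂, c₁, c₀]ᵀ = [40489/41646, -3754/6941, -13352/20823]ᵀ.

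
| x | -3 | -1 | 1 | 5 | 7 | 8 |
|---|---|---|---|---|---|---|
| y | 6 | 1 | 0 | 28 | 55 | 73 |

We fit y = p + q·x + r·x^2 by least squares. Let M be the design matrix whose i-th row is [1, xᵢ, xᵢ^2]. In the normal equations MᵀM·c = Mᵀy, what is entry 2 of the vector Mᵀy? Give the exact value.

Entry 2 ↔ basis x, so (Mᵀy)_{2} = Σᵢ (x)·yᵢ = (-3)·(6) + (-1)·(1) + (1)·(0) + (5)·(28) + (7)·(55) + (8)·(73) = 1090.

1090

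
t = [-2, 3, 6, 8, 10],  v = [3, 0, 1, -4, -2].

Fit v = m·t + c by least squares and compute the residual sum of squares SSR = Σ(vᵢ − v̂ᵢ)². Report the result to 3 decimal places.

SSR = 9.155

Entries of AᵀA: Σt·t = 213, Σt = 25, Σ1 = 5.
Moment sums: Σt·v = -52, Σv = -2.
Eliminating c: 5·(row 1) − 25·(row 2) gives 440·m = 5·(-52) − 25·(-2) = -210, so m = -21/44.
Then c = ((-2) − 25·(-21/44))/5 = 437/220.
Residuals: 13/220, -61/110, 413/220, -477/220, 173/220; SSR = 1007/110.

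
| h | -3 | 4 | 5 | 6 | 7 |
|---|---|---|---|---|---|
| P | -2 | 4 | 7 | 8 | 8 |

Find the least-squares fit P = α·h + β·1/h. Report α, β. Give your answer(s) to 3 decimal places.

α = 1.396, β = -5.484

The normal equations are: 135·α + 5·β = 161;  5·α + (46181/176400)·β = 194/35.
Eliminating β: (46181/176400)·(row 1) − 5·(row 2) gives (40543/3920)·α = (46181/176400)·161 − 5·(194/35) = 363763/25200, so α = 2546341/1824435.
Then β = ((194/35) − 5·(2546341/1824435))/(46181/176400) = -222320/40543.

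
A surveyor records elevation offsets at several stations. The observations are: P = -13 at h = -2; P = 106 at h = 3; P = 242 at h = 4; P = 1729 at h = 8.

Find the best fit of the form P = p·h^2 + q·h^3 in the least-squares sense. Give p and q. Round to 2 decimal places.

p = 2.99, q = 3.00

The normal system MᵀM·[p, q]ᵀ = MᵀP is [[4449, 34003]; [34003, 267033]]·[p, q]ᵀ = [115430, 903702]ᵀ.
Determinant 4449·267033 − 34003² = 31825808.
p = (115430·267033 − 34003·903702)/31825808 = 23760021/7956452; q = (4449·903702 − 34003·115430)/31825808 = 23900977/7956452.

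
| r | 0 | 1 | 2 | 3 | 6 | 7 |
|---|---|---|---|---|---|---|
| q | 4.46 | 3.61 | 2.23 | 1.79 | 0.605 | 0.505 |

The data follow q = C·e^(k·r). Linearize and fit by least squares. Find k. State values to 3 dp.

k = -0.324

Let Y = ln q. Fitting Y = k·r + ln C by least squares:
AᵀA = [[99.0000, 19.0000]; [19.0000, 6]], rhs = [-3.1632, 2.9774]ᵀ  (here Σr = 19.0000, Σ(r)² = 99.0000, Σln q = 2.9774, Σr·ln q = -3.1632).
Slope k = (n·Σr·ln q − Σr·Σln q)/(n·Σ(r)² − (Σr)²) = (6·-3.1632 − 19.0000·2.9774)/233.0000 = -0.32424; ln C = (Σln q − k·Σr)/n = 1.52300.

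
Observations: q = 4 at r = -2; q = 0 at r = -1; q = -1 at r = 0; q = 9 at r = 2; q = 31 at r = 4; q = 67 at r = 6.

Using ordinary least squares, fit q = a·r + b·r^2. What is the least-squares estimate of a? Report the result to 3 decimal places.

Sums needed: Σr·r = 61, Σr·r^2 = 279, Σr^2·r^2 = 1585.
Right-hand side: Σr·q = 536, Σr^2·q = 2960.
Normal equations: [[61, 279]; [279, 1585]]·[a, b]ᵀ = [536, 2960]ᵀ.
Eliminating b: 1585·(row 1) − 279·(row 2) gives 18844·a = 1585·536 − 279·2960 = 23720, so a = 5930/4711.
Then b = (2960 − 279·(5930/4711))/1585 = 7754/4711.

a = 1.259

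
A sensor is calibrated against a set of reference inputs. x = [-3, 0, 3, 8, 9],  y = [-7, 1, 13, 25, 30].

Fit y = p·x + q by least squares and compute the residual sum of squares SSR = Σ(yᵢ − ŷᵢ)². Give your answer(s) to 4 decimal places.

Forming MᵀM = [[163, 17]; [17, 5]] and Mᵀy = [530, 62]ᵀ gives MᵀM·[p, q]ᵀ = Mᵀy.
det = 163·5 − 17² = 526.
p = (530·5 − 17·62)/526 = 798/263; q = (163·62 − 17·530)/526 = 548/263.
Residuals: 5/263, -285/263, 477/263, -357/263, 160/263; SSR = 1756/263.

SSR = 6.6768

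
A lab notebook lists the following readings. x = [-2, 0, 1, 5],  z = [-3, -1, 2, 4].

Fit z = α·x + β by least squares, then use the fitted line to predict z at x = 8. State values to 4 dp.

With design matrix A, AᵀA = [[30, 4]; [4, 4]] and Aᵀz = [28, 2]ᵀ.
Determinant 30·4 − 4² = 104.
α = (28·4 − 4·2)/104 = 1; β = (30·2 − 4·28)/104 = -1/2.
At x = 8: ẑ = (1)·(8) + (-1/2)·(1) = 15/2.

ẑ = 7.5000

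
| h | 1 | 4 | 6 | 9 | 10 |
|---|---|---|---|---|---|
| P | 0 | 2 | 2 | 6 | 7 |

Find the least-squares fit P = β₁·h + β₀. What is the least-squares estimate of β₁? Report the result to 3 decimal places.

β₁ = 0.778

From the data, Σh·h = 234, Σh = 30, Σ1 = 5.
And Σh·P = 144, ΣP = 17.
Normal equations: [[234, 30]; [30, 5]]·[β₁, β₀]ᵀ = [144, 17]ᵀ.
Eliminating β₀: 5·(row 1) − 30·(row 2) gives 270·β₁ = 5·144 − 30·17 = 210, so β₁ = 7/9.
Then β₀ = (17 − 30·(7/9))/5 = -19/15.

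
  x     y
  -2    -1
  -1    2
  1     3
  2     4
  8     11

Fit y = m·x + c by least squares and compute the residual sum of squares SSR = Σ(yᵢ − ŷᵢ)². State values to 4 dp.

SSR = 1.9052

The normal system AᵀA·[m, c]ᵀ = Aᵀy is [[74, 8]; [8, 5]]·[m, c]ᵀ = [99, 19]ᵀ.
Δ = 74·5 − 8² = 306.
m = (99·5 − 8·19)/306 = 343/306; c = (74·19 − 8·99)/306 = 307/153.
Residuals: -13/17, 341/306, -13/102, -38/153, 4/153; SSR = 583/306.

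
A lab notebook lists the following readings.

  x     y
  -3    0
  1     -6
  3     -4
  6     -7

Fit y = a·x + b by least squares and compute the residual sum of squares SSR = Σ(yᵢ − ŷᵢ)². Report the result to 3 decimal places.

SSR = 7.345

With design matrix A, AᵀA = [[55, 7]; [7, 4]] and Aᵀy = [-60, -17]ᵀ.
Eliminating b: 4·(row 1) − 7·(row 2) gives 171·a = 4·(-60) − 7·(-17) = -121, so a = -121/171.
Then b = ((-17) − 7·(-121/171))/4 = -515/171.
Residuals: 8/9, -130/57, 194/171, 44/171; SSR = 1256/171.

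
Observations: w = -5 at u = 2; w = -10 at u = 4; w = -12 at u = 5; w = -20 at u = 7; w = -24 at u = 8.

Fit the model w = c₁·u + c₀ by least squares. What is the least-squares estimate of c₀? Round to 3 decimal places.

From the data, Σu·u = 158, Σu = 26, Σ1 = 5.
And Σu·w = -442, Σw = -71.
AᵀA·[c₁, c₀]ᵀ = Aᵀw becomes [[158, 26]; [26, 5]]·[c₁, c₀]ᵀ = [-442, -71]ᵀ.
Determinant 158·5 − 26² = 114.
c₁ = ((-442)·5 − 26·(-71))/114 = -182/57; c₀ = (158·(-71) − 26·(-442))/114 = 137/57.

c₀ = 2.404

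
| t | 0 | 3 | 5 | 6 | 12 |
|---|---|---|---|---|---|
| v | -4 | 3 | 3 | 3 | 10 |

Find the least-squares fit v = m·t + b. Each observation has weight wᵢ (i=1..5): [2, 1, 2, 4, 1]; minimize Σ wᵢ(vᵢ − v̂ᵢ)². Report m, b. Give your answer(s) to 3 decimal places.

m = 1.107, b = -3.123

The normal system MᵀWM·[m, b]ᵀ = MᵀWv is [[347, 49]; [49, 10]]·[m, b]ᵀ = [231, 23]ᵀ.
Eliminating b: 10·(row 1) − 49·(row 2) gives 1069·m = 10·231 − 49·23 = 1183, so m = 1183/1069.
Then b = (23 − 49·(1183/1069))/10 = -3338/1069.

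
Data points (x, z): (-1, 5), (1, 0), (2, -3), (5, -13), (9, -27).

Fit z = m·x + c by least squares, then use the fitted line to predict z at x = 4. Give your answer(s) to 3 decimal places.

Forming AᵀA = [[112, 16]; [16, 5]] and Aᵀz = [-319, -38]ᵀ gives AᵀA·[m, c]ᵀ = Aᵀz.
Eliminating c: 5·(row 1) − 16·(row 2) gives 304·m = 5·(-319) − 16·(-38) = -987, so m = -987/304.
Then c = ((-38) − 16·(-987/304))/5 = 53/19.
At x = 4: ẑ = (-987/304)·(4) + (53/19)·(1) = -775/76.

ẑ = -10.197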